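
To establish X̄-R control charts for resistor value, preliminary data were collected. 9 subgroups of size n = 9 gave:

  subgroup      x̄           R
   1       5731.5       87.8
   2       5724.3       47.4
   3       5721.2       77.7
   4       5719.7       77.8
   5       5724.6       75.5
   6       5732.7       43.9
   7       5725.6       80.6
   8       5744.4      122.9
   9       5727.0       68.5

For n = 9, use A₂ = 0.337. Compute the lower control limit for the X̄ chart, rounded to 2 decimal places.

5702.35

X̄̄ = (5731.5 + 5724.3 + 5721.2 + 5719.7 + 5724.6 + 5732.7 + 5725.6 + 5744.4 + 5727.0) / 9 = 51551.0000 / 9 = 5727.8889
R̄ = (87.8 + 47.4 + 77.7 + 77.8 + 75.5 + 43.9 + 80.6 + 122.9 + 68.5) / 9 = 682.1000 / 9 = 75.7889
LCL = X̄̄ − A₂·R̄ = 5727.8889 − 0.337 × 75.7889 = 5702.3480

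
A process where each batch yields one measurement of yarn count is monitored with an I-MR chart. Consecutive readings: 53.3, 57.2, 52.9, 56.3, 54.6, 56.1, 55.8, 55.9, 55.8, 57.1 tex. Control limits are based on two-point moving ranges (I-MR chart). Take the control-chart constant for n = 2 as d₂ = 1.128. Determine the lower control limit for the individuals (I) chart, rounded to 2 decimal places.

X̄ = (53.3 + 57.2 + 52.9 + 56.3 + 54.6 + 56.1 + 55.8 + 55.9 + 55.8 + 57.1) / 10 = 55.5000
Moving ranges: 3.9, 4.3, 3.4, 1.7, 1.5, 0.3, 0.1, 0.1, 1.3; M̄R̄ = 16.6000 / 9 = 1.8444
LCL = X̄ − 3·M̄R̄/d₂ = 55.5000 − 3 × 1.8444 / 1.128 = 50.5946

50.59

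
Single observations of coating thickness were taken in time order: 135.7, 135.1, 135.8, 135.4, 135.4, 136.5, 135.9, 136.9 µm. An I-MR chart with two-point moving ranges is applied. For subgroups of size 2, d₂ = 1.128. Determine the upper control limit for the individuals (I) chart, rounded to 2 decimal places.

137.51

X̄ = (135.7 + 135.1 + 135.8 + 135.4 + 135.4 + 136.5 + 135.9 + 136.9) / 8 = 135.8375
Moving ranges: 0.6, 0.7, 0.4, 0.0, 1.1, 0.6, 1.0; M̄R̄ = 4.4000 / 7 = 0.6286
UCL = X̄ + 3·M̄R̄/d₂ = 135.8375 + 3 × 0.6286 / 1.128 = 137.5092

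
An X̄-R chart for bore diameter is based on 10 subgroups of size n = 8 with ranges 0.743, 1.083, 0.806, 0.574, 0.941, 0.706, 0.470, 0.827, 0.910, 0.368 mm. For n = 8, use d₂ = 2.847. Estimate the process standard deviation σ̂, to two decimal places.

0.26

R̄ = (0.743 + 1.083 + 0.806 + 0.574 + 0.941 + 0.706 + 0.470 + 0.827 + 0.910 + 0.368) / 10 = 0.7428
σ̂ = R̄ / d₂ = 0.7428 / 2.847 = 0.2609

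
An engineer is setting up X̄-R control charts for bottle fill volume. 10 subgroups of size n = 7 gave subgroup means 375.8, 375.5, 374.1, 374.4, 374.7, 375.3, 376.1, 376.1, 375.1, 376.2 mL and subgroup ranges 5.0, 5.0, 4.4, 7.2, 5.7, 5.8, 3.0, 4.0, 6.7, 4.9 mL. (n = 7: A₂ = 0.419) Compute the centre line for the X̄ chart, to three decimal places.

X̄̄ = (375.8 + 375.5 + 374.1 + 374.4 + 374.7 + 375.3 + 376.1 + 376.1 + 375.1 + 376.2) / 10 = 3753.3000 / 10 = 375.3300
CL = X̄̄ = 375.3300

375.330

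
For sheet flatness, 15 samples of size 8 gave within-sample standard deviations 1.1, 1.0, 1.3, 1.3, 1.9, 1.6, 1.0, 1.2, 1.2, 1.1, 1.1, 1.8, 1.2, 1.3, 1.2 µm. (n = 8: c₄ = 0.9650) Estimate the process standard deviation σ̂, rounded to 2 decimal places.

s̄ = (1.1 + 1.0 + 1.3 + 1.3 + 1.9 + 1.6 + 1.0 + 1.2 + 1.2 + 1.1 + 1.1 + 1.8 + 1.2 + 1.3 + 1.2) / 15 = 1.2867
σ̂ = s̄ / c₄ = 1.2867 / 0.9650 = 1.3333

1.33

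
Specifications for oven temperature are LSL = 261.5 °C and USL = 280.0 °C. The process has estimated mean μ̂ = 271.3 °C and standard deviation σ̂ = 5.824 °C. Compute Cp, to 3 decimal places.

0.529

Cp = (USL − LSL) / (6σ̂) = (280.0 − 261.5) / (6 × 5.824) = 18.5000 / 34.9440 = 0.5294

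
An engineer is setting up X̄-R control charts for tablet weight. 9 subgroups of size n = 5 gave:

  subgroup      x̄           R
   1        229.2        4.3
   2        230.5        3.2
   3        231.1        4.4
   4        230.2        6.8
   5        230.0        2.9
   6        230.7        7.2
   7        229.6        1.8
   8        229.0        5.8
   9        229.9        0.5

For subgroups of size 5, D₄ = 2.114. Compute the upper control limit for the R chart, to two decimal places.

R̄ = (4.3 + 3.2 + 4.4 + 6.8 + 2.9 + 7.2 + 1.8 + 5.8 + 0.5) / 9 = 36.9000 / 9 = 4.1000
UCL_R = D₄·R̄ = 2.114 × 4.1000 = 8.6674

8.67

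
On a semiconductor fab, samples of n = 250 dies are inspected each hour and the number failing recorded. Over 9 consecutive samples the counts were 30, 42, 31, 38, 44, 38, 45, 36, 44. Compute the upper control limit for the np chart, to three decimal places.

p̄ = Σdᵢ / (k·n) = 348 / (9 × 250) = 0.15467
UCL = np̄ + 3·√(np̄(1−p̄)) = 38.6667 + 3 × √(38.6667×0.84533) = 38.6667 + 3 × 5.7172 = 55.8182

55.818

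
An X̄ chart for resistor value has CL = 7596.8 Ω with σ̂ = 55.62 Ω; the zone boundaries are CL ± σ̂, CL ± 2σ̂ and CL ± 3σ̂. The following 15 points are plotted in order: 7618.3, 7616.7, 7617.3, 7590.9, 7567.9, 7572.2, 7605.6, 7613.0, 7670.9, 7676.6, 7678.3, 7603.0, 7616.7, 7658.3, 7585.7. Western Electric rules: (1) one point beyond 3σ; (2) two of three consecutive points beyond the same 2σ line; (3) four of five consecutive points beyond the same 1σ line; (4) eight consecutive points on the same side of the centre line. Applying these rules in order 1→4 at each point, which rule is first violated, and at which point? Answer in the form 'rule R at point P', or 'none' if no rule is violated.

Zone of each point (C = within 1σ̂, B = 1σ̂–2σ̂, A = 2σ̂–3σ̂, * = beyond 3σ̂; sign = side of CL): 1:+C, 2:+C, 3:+C, 4:-C, 5:-C, 6:-C, 7:+C, 8:+C, 9:+B, 10:+B, 11:+B, 12:+C, 13:+C, 14:+B, 15:-C
Rule 4 (eight consecutive points on the same side of the centre line) is satisfied at point 14.

rule 4 at point 14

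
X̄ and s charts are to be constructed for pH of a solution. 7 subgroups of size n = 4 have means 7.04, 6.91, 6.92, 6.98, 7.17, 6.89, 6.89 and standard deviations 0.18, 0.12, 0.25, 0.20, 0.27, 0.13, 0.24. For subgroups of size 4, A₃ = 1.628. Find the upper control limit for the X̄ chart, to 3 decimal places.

7.295

X̄̄ = (7.04 + 6.91 + 6.92 + 6.98 + 7.17 + 6.89 + 6.89) / 7 = 6.9714
s̄ = (0.18 + 0.12 + 0.25 + 0.20 + 0.27 + 0.13 + 0.24) / 7 = 0.1986
UCL = X̄̄ + A₃·s̄ = 6.9714 + 1.628 × 0.1986 = 7.2947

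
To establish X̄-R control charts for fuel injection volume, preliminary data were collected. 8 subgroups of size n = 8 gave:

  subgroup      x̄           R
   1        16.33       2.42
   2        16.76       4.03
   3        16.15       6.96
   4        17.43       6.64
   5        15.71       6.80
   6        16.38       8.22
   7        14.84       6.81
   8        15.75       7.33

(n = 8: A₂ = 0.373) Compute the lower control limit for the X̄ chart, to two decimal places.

13.87

X̄̄ = (16.33 + 16.76 + 16.15 + 17.43 + 15.71 + 16.38 + 14.84 + 15.75) / 8 = 129.3500 / 8 = 16.1687
R̄ = (2.42 + 4.03 + 6.96 + 6.64 + 6.80 + 8.22 + 6.81 + 7.33) / 8 = 49.2100 / 8 = 6.1513
LCL = X̄̄ − A₂·R̄ = 16.1687 − 0.373 × 6.1513 = 13.8743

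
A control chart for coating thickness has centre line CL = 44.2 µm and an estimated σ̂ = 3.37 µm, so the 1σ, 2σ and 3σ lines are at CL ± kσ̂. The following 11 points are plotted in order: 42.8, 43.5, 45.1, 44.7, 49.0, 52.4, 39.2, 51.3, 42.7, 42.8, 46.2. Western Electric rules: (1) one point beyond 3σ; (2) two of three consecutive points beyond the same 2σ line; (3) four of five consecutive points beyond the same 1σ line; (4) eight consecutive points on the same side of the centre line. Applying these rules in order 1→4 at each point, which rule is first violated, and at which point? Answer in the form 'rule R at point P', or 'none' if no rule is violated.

Zone of each point (C = within 1σ̂, B = 1σ̂–2σ̂, A = 2σ̂–3σ̂, * = beyond 3σ̂; sign = side of CL): 1:-C, 2:-C, 3:+C, 4:+C, 5:+B, 6:+A, 7:-B, 8:+A, 9:-C, 10:-C, 11:+C
Rule 2 (two of three consecutive points beyond the same 2σ limit) is satisfied at point 8.

rule 2 at point 8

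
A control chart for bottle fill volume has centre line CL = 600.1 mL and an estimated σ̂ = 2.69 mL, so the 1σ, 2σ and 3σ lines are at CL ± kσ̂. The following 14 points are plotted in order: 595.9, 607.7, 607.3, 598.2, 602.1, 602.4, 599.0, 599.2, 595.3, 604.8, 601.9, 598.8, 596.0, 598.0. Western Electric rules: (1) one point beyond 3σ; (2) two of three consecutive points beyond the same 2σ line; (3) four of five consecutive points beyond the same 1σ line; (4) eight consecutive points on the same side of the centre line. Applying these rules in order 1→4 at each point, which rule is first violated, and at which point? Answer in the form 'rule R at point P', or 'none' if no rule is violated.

Zone of each point (C = within 1σ̂, B = 1σ̂–2σ̂, A = 2σ̂–3σ̂, * = beyond 3σ̂; sign = side of CL): 1:-B, 2:+A, 3:+A, 4:-C, 5:+C, 6:+C, 7:-C, 8:-C, 9:-B, 10:+B, 11:+C, 12:-C, 13:-B, 14:-C
Rule 2 (two of three consecutive points beyond the same 2σ limit) is satisfied at point 3.

rule 2 at point 3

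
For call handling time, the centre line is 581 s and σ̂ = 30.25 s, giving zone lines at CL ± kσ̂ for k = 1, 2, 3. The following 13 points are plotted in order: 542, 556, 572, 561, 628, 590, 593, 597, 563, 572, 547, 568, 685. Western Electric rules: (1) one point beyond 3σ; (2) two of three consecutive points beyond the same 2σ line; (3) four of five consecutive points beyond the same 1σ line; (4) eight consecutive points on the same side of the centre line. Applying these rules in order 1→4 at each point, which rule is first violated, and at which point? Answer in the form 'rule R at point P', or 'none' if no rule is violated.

Zone of each point (C = within 1σ̂, B = 1σ̂–2σ̂, A = 2σ̂–3σ̂, * = beyond 3σ̂; sign = side of CL): 1:-B, 2:-C, 3:-C, 4:-C, 5:+B, 6:+C, 7:+C, 8:+C, 9:-C, 10:-C, 11:-B, 12:-C, 13:+*
Rule 1 (one point beyond the 3σ limits) is satisfied at point 13.

rule 1 at point 13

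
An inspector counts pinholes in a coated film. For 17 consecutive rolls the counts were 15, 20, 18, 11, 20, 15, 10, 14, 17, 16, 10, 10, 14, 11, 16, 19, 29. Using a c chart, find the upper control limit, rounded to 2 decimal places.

27.43

c̄ = (15 + 20 + 18 + 11 + 20 + 15 + 10 + 14 + 17 + 16 + 10 + 10 + 14 + 11 + 16 + 19 + 29) / 17 = 265 / 17 = 15.5882
UCL = c̄ + 3√c̄ = 15.5882 + 3 × √15.5882 = 15.5882 + 3 × 3.9482 = 27.4328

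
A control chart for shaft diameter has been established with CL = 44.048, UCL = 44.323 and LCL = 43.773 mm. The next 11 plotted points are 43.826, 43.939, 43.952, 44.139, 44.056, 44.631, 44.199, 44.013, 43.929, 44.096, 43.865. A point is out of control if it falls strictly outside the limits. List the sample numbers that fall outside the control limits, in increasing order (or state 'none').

6

Compare each point to [43.773, 44.323]: sample 6 = 44.631 > UCL.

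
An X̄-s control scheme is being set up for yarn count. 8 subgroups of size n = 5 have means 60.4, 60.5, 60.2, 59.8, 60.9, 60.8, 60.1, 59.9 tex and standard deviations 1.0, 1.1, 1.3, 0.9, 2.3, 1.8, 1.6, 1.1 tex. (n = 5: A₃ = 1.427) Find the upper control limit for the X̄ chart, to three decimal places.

X̄̄ = (60.4 + 60.5 + 60.2 + 59.8 + 60.9 + 60.8 + 60.1 + 59.9) / 8 = 60.3250
s̄ = (1.0 + 1.1 + 1.3 + 0.9 + 2.3 + 1.8 + 1.6 + 1.1) / 8 = 1.3875
UCL = X̄̄ + A₃·s̄ = 60.3250 + 1.427 × 1.3875 = 62.3050

62.305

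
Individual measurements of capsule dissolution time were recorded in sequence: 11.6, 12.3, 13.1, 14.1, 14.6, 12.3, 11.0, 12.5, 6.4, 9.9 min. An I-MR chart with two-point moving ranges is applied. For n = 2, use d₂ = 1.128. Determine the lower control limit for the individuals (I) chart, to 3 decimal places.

6.550

X̄ = (11.6 + 12.3 + 13.1 + 14.1 + 14.6 + 12.3 + 11.0 + 12.5 + 6.4 + 9.9) / 10 = 11.7800
Moving ranges: 0.7, 0.8, 1.0, 0.5, 2.3, 1.3, 1.5, 6.1, 3.5; M̄R̄ = 17.7000 / 9 = 1.9667
LCL = X̄ − 3·M̄R̄/d₂ = 11.7800 − 3 × 1.9667 / 1.128 = 6.5495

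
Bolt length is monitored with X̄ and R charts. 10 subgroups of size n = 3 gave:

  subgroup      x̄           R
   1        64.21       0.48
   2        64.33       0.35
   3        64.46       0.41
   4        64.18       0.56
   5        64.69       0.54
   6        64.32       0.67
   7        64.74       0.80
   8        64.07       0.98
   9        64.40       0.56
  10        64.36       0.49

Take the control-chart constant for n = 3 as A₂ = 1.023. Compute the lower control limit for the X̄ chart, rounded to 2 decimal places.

X̄̄ = (64.21 + 64.33 + 64.46 + 64.18 + 64.69 + 64.32 + 64.74 + 64.07 + 64.40 + 64.36) / 10 = 643.7600 / 10 = 64.3760
R̄ = (0.48 + 0.35 + 0.41 + 0.56 + 0.54 + 0.67 + 0.80 + 0.98 + 0.56 + 0.49) / 10 = 5.8400 / 10 = 0.5840
LCL = X̄̄ − A₂·R̄ = 64.3760 − 1.023 × 0.5840 = 63.7786

63.78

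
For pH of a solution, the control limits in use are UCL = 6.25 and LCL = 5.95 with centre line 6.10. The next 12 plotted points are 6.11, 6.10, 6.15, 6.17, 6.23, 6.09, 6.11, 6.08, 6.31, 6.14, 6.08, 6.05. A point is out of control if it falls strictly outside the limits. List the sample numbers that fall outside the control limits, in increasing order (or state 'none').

Compare each point to [5.95, 6.25]: sample 9 = 6.31 > UCL.

9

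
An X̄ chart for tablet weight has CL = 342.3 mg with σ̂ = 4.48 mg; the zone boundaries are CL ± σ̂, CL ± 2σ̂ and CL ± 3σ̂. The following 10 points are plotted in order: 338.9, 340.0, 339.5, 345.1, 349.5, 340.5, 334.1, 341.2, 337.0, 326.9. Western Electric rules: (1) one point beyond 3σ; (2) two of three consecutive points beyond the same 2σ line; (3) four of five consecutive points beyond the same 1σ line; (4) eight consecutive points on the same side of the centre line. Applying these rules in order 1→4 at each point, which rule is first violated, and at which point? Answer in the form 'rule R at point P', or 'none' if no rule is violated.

rule 1 at point 10

Zone of each point (C = within 1σ̂, B = 1σ̂–2σ̂, A = 2σ̂–3σ̂, * = beyond 3σ̂; sign = side of CL): 1:-C, 2:-C, 3:-C, 4:+C, 5:+B, 6:-C, 7:-B, 8:-C, 9:-B, 10:-*
Rule 1 (one point beyond the 3σ limits) is satisfied at point 10.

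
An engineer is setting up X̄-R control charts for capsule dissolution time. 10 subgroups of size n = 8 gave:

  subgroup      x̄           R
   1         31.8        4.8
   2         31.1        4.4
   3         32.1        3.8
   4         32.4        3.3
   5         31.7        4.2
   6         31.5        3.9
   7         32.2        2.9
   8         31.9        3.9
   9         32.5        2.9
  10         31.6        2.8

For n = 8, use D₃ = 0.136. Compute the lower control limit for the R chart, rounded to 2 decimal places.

0.50

R̄ = (4.8 + 4.4 + 3.8 + 3.3 + 4.2 + 3.9 + 2.9 + 3.9 + 2.9 + 2.8) / 10 = 36.9000 / 10 = 3.6900
LCL_R = D₃·R̄ = 0.136 × 3.6900 = 0.5018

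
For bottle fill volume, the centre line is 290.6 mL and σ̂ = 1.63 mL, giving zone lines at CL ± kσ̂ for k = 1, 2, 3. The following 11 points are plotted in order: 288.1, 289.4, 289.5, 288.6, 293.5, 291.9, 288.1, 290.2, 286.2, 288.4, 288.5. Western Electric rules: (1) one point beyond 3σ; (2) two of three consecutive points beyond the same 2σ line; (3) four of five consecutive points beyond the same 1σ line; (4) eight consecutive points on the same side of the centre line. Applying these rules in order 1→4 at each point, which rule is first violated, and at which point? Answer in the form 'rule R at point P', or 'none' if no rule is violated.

rule 3 at point 11

Zone of each point (C = within 1σ̂, B = 1σ̂–2σ̂, A = 2σ̂–3σ̂, * = beyond 3σ̂; sign = side of CL): 1:-B, 2:-C, 3:-C, 4:-B, 5:+B, 6:+C, 7:-B, 8:-C, 9:-A, 10:-B, 11:-B
Rule 3 (four of five consecutive points beyond the same 1σ limit) is satisfied at point 11.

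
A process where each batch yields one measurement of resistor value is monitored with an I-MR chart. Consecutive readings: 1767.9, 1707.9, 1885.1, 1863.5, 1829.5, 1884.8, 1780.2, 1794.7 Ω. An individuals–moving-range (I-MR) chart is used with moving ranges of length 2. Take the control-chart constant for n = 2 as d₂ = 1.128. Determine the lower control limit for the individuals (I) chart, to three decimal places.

1636.692

X̄ = (1767.9 + 1707.9 + 1885.1 + 1863.5 + 1829.5 + 1884.8 + 1780.2 + 1794.7) / 8 = 1814.2000
Moving ranges: 60.0, 177.2, 21.6, 34.0, 55.3, 104.6, 14.5; M̄R̄ = 467.2000 / 7 = 66.7429
LCL = X̄ − 3·M̄R̄/d₂ = 1814.2000 − 3 × 66.7429 / 1.128 = 1636.6924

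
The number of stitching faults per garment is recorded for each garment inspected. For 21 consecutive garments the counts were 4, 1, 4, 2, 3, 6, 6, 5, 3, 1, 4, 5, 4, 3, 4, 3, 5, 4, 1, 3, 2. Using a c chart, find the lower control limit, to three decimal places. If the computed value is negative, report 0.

c̄ = (4 + 1 + 4 + 2 + 3 + 6 + 6 + 5 + 3 + 1 + 4 + 5 + 4 + 3 + 4 + 3 + 5 + 4 + 1 + 3 + 2) / 21 = 73 / 21 = 3.4762
LCL = c̄ − 3√c̄ = 3.4762 − 3 × 1.8645 = -2.1172 → 0 (cannot be negative)

0.000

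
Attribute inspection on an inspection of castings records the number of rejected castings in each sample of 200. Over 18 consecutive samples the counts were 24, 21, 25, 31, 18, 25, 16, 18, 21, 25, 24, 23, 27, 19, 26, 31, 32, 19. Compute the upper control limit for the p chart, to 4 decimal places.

p̄ = Σdᵢ / (k·n) = 425 / (18 × 200) = 0.11806
UCL = p̄ + 3·√(p̄(1−p̄)/n) = 0.11806 + 3 × √(0.11806×0.88194/200) = 0.11806 + 3 × 0.02282 = 0.18651

0.1865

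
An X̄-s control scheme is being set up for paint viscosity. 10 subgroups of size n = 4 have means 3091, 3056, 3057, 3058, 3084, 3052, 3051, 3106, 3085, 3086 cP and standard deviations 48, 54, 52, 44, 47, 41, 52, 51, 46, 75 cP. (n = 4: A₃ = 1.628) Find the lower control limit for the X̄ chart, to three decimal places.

2989.572

X̄̄ = (3091 + 3056 + 3057 + 3058 + 3084 + 3052 + 3051 + 3106 + 3085 + 3086) / 10 = 3072.6000
s̄ = (48 + 54 + 52 + 44 + 47 + 41 + 52 + 51 + 46 + 75) / 10 = 51.0000
LCL = X̄̄ − A₃·s̄ = 3072.6000 − 1.628 × 51.0000 = 2989.5720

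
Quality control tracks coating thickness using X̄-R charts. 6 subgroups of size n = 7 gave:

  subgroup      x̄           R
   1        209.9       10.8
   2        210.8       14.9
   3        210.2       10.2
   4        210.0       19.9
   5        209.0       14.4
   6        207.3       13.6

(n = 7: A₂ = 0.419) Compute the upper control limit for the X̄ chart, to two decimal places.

215.39

X̄̄ = (209.9 + 210.8 + 210.2 + 210.0 + 209.0 + 207.3) / 6 = 1257.2000 / 6 = 209.5333
R̄ = (10.8 + 14.9 + 10.2 + 19.9 + 14.4 + 13.6) / 6 = 83.8000 / 6 = 13.9667
UCL = X̄̄ + A₂·R̄ = 209.5333 + 0.419 × 13.9667 = 215.3854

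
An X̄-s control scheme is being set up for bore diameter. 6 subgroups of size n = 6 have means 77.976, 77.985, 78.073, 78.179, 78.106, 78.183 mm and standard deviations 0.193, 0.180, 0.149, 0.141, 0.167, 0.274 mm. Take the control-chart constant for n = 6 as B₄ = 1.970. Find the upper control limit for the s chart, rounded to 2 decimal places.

s̄ = (0.193 + 0.180 + 0.149 + 0.141 + 0.167 + 0.274) / 6 = 0.1840
UCL_s = B₄·s̄ = 1.970 × 0.1840 = 0.3625

0.36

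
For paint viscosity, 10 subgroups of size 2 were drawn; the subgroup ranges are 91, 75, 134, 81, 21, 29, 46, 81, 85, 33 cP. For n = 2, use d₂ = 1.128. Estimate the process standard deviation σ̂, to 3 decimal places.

R̄ = (91 + 75 + 134 + 81 + 21 + 29 + 46 + 81 + 85 + 33) / 10 = 67.6000
σ̂ = R̄ / d₂ = 67.6000 / 1.128 = 59.9291

59.929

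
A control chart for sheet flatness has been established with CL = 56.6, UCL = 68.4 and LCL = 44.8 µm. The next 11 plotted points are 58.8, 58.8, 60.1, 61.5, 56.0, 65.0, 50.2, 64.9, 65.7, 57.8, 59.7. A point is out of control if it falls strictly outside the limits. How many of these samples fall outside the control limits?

All 11 points lie within [44.8, 68.4].

0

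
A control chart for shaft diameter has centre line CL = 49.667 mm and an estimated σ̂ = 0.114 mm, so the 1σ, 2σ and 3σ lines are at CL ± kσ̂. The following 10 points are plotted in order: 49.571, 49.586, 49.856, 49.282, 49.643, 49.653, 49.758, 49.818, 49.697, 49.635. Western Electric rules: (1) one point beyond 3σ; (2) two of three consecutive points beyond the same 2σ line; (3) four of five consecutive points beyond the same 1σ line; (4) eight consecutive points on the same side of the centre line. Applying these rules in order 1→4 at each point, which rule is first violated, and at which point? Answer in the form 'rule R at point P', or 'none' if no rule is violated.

rule 1 at point 4

Zone of each point (C = within 1σ̂, B = 1σ̂–2σ̂, A = 2σ̂–3σ̂, * = beyond 3σ̂; sign = side of CL): 1:-C, 2:-C, 3:+B, 4:-*, 5:-C, 6:-C, 7:+C, 8:+B, 9:+C, 10:-C
Rule 1 (one point beyond the 3σ limits) is satisfied at point 4.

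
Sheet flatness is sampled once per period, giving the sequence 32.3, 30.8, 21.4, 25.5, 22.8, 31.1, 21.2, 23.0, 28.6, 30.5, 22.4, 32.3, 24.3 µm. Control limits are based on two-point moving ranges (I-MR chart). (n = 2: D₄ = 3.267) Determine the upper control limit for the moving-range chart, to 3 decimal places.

Moving ranges: 1.5, 9.4, 4.1, 2.7, 8.3, 9.9, 1.8, 5.6, 1.9, 8.1, 9.9, 8.0; M̄R̄ = 71.2000 / 12 = 5.9333
UCL_MR = D₄·M̄R̄ = 3.267 × 5.9333 = 19.3842

19.384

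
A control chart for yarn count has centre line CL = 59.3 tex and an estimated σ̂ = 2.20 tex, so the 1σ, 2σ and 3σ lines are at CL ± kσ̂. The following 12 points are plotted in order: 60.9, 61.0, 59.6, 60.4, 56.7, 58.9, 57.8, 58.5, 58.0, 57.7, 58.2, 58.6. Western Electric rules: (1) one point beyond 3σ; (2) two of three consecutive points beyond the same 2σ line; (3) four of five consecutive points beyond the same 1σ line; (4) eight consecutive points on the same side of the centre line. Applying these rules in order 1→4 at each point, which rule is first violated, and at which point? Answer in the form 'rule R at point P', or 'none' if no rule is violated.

rule 4 at point 12

Zone of each point (C = within 1σ̂, B = 1σ̂–2σ̂, A = 2σ̂–3σ̂, * = beyond 3σ̂; sign = side of CL): 1:+C, 2:+C, 3:+C, 4:+C, 5:-B, 6:-C, 7:-C, 8:-C, 9:-C, 10:-C, 11:-C, 12:-C
Rule 4 (eight consecutive points on the same side of the centre line) is satisfied at point 12.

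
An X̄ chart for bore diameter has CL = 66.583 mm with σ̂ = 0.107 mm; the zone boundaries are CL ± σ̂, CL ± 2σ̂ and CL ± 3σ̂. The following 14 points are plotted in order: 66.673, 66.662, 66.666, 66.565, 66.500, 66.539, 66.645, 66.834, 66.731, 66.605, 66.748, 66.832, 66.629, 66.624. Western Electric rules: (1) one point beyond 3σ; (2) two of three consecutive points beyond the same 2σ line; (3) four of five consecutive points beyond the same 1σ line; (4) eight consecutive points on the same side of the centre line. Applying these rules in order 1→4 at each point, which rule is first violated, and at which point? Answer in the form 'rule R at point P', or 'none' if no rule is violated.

Zone of each point (C = within 1σ̂, B = 1σ̂–2σ̂, A = 2σ̂–3σ̂, * = beyond 3σ̂; sign = side of CL): 1:+C, 2:+C, 3:+C, 4:-C, 5:-C, 6:-C, 7:+C, 8:+A, 9:+B, 10:+C, 11:+B, 12:+A, 13:+C, 14:+C
Rule 3 (four of five consecutive points beyond the same 1σ limit) is satisfied at point 12.

rule 3 at point 12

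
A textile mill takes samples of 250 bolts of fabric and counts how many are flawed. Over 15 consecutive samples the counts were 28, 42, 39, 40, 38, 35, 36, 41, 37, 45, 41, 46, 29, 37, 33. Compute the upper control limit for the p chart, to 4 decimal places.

p̄ = Σdᵢ / (k·n) = 567 / (15 × 250) = 0.15120
UCL = p̄ + 3·√(p̄(1−p̄)/n) = 0.15120 + 3 × √(0.15120×0.84880/250) = 0.15120 + 3 × 0.02266 = 0.21917

0.2192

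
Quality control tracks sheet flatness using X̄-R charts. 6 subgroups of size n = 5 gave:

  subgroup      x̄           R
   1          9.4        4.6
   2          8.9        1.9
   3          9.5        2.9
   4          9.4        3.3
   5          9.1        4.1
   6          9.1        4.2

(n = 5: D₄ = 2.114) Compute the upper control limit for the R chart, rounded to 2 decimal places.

7.40

R̄ = (4.6 + 1.9 + 2.9 + 3.3 + 4.1 + 4.2) / 6 = 21.0000 / 6 = 3.5000
UCL_R = D₄·R̄ = 2.114 × 3.5000 = 7.3990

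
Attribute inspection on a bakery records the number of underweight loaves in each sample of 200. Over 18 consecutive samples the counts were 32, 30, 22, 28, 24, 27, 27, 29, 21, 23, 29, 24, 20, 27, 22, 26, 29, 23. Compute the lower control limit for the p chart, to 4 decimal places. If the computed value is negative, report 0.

p̄ = Σdᵢ / (k·n) = 463 / (18 × 200) = 0.12861
LCL = p̄ − 3·√(p̄(1−p̄)/n) = 0.12861 − 3 × 0.02367 = 0.05760

0.0576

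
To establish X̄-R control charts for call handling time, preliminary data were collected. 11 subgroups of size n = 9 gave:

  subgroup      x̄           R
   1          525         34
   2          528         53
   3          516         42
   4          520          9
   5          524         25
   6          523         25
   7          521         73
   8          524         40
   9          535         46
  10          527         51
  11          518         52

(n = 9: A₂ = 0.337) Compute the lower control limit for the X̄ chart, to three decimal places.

509.941

X̄̄ = (525 + 528 + 516 + 520 + 524 + 523 + 521 + 524 + 535 + 527 + 518) / 11 = 5761.0000 / 11 = 523.7273
R̄ = (34 + 53 + 42 + 9 + 25 + 25 + 73 + 40 + 46 + 51 + 52) / 11 = 450.0000 / 11 = 40.9091
LCL = X̄̄ − A₂·R̄ = 523.7273 − 0.337 × 40.9091 = 509.9409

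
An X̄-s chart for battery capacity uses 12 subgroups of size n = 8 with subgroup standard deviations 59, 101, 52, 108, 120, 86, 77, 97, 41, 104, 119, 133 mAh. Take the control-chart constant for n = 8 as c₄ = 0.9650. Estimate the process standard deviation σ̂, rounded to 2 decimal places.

s̄ = (59 + 101 + 52 + 108 + 120 + 86 + 77 + 97 + 41 + 104 + 119 + 133) / 12 = 91.4167
σ̂ = s̄ / c₄ = 91.4167 / 0.9650 = 94.7323

94.73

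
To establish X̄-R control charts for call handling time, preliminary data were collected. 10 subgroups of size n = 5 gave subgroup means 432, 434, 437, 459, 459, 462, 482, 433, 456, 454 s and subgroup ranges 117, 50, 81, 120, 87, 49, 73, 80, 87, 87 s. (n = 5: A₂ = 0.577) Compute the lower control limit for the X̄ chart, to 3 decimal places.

X̄̄ = (432 + 434 + 437 + 459 + 459 + 462 + 482 + 433 + 456 + 454) / 10 = 4508.0000 / 10 = 450.8000
R̄ = (117 + 50 + 81 + 120 + 87 + 49 + 73 + 80 + 87 + 87) / 10 = 831.0000 / 10 = 83.1000
LCL = X̄̄ − A₂·R̄ = 450.8000 − 0.577 × 83.1000 = 402.8513

402.851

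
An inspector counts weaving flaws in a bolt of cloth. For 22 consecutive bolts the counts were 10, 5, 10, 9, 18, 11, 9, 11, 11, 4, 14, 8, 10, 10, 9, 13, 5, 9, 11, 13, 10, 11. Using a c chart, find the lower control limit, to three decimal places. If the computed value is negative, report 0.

c̄ = (10 + 5 + 10 + 9 + 18 + 11 + 9 + 11 + 11 + 4 + 14 + 8 + 10 + 10 + 9 + 13 + 5 + 9 + 11 + 13 + 10 + 11) / 22 = 221 / 22 = 10.0455
LCL = c̄ − 3√c̄ = 10.0455 − 3 × 3.1695 = 0.5371

0.537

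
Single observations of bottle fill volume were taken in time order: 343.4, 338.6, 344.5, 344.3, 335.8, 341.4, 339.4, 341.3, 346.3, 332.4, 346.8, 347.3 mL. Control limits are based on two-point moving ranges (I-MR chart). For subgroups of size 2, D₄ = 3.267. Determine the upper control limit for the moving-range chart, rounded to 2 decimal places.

18.62

Moving ranges: 4.8, 5.9, 0.2, 8.5, 5.6, 2.0, 1.9, 5.0, 13.9, 14.4, 0.5; M̄R̄ = 62.7000 / 11 = 5.7000
UCL_MR = D₄·M̄R̄ = 3.267 × 5.7000 = 18.6219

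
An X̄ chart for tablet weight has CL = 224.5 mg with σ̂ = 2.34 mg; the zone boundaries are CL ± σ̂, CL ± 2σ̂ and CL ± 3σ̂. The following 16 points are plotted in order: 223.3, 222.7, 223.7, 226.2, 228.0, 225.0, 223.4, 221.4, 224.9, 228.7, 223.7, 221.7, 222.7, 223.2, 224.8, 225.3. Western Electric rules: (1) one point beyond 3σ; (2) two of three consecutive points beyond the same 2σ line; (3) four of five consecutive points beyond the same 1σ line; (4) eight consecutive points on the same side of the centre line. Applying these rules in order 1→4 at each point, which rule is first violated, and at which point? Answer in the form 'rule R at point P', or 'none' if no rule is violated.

none

Zone of each point (C = within 1σ̂, B = 1σ̂–2σ̂, A = 2σ̂–3σ̂, * = beyond 3σ̂; sign = side of CL): 1:-C, 2:-C, 3:-C, 4:+C, 5:+B, 6:+C, 7:-C, 8:-B, 9:+C, 10:+B, 11:-C, 12:-B, 13:-C, 14:-C, 15:+C, 16:+C
No rule fires across all 16 points.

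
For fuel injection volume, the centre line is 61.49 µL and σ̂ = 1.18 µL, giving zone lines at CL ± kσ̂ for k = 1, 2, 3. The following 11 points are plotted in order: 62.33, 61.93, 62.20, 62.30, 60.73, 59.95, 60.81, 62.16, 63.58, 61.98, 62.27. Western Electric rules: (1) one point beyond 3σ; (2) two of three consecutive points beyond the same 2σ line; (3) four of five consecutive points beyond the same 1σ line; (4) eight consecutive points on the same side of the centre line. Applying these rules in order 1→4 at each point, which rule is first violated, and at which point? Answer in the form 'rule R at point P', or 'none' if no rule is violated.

Zone of each point (C = within 1σ̂, B = 1σ̂–2σ̂, A = 2σ̂–3σ̂, * = beyond 3σ̂; sign = side of CL): 1:+C, 2:+C, 3:+C, 4:+C, 5:-C, 6:-B, 7:-C, 8:+C, 9:+B, 10:+C, 11:+C
No rule fires across all 11 points.

none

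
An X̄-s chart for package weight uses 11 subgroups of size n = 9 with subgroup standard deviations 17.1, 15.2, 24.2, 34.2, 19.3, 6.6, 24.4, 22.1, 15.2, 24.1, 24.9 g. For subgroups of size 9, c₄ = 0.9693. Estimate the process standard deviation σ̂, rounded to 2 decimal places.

s̄ = (17.1 + 15.2 + 24.2 + 34.2 + 19.3 + 6.6 + 24.4 + 22.1 + 15.2 + 24.1 + 24.9) / 11 = 20.6636
σ̂ = s̄ / c₄ = 20.6636 / 0.9693 = 21.3181

21.32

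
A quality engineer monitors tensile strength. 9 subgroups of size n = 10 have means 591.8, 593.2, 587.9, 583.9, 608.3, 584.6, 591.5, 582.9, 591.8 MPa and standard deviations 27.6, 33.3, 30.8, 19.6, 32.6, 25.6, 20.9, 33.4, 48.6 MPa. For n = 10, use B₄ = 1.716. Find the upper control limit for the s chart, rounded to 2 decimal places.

s̄ = (27.6 + 33.3 + 30.8 + 19.6 + 32.6 + 25.6 + 20.9 + 33.4 + 48.6) / 9 = 30.2667
UCL_s = B₄·s̄ = 1.716 × 30.2667 = 51.9376

51.94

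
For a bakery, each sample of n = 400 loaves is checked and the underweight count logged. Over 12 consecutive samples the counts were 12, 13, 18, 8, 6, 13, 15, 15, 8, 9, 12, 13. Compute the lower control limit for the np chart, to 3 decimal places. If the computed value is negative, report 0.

p̄ = Σdᵢ / (k·n) = 142 / (12 × 400) = 0.02958
LCL = np̄ − 3·√(np̄(1−p̄)) = 11.8333 − 3 × 3.3887 = 1.6672

1.667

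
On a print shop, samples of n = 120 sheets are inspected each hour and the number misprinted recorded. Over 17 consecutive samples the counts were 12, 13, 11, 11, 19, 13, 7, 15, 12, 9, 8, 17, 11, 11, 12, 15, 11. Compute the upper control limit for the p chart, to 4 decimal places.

0.1842

p̄ = Σdᵢ / (k·n) = 207 / (17 × 120) = 0.10147
UCL = p̄ + 3·√(p̄(1−p̄)/n) = 0.10147 + 3 × √(0.10147×0.89853/120) = 0.10147 + 3 × 0.02756 = 0.18416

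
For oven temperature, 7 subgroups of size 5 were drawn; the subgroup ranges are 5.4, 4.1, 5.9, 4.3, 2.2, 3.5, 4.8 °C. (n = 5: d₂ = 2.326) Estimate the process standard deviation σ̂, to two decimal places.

1.85

R̄ = (5.4 + 4.1 + 5.9 + 4.3 + 2.2 + 3.5 + 4.8) / 7 = 4.3143
σ̂ = R̄ / d₂ = 4.3143 / 2.326 = 1.8548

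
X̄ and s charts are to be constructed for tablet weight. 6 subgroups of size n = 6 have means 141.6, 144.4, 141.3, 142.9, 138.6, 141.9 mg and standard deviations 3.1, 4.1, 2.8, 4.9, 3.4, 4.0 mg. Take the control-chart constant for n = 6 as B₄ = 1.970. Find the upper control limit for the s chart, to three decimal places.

s̄ = (3.1 + 4.1 + 2.8 + 4.9 + 3.4 + 4.0) / 6 = 3.7167
UCL_s = B₄·s̄ = 1.970 × 3.7167 = 7.3218

7.322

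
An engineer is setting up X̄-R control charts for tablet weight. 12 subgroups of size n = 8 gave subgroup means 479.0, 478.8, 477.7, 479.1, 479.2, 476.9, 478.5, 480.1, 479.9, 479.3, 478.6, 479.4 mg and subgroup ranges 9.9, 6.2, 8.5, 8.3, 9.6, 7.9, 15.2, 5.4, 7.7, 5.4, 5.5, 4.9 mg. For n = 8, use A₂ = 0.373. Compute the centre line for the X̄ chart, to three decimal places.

X̄̄ = (479.0 + 478.8 + 477.7 + 479.1 + 479.2 + 476.9 + 478.5 + 480.1 + 479.9 + 479.3 + 478.6 + 479.4) / 12 = 5746.5000 / 12 = 478.8750
CL = X̄̄ = 478.8750

478.875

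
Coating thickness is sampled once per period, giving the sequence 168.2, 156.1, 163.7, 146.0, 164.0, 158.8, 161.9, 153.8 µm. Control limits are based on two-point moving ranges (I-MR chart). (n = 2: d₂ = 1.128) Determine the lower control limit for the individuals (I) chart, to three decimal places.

131.783

X̄ = (168.2 + 156.1 + 163.7 + 146.0 + 164.0 + 158.8 + 161.9 + 153.8) / 8 = 159.0625
Moving ranges: 12.1, 7.6, 17.7, 18.0, 5.2, 3.1, 8.1; M̄R̄ = 71.8000 / 7 = 10.2571
LCL = X̄ − 3·M̄R̄/d₂ = 159.0625 − 3 × 10.2571 / 1.128 = 131.7829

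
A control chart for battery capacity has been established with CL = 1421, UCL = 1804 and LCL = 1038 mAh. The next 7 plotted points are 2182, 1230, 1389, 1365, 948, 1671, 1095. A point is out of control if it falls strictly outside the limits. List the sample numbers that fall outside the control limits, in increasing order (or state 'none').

Compare each point to [1038, 1804]: sample 1 = 2182 > UCL; sample 5 = 948 < LCL.

1, 5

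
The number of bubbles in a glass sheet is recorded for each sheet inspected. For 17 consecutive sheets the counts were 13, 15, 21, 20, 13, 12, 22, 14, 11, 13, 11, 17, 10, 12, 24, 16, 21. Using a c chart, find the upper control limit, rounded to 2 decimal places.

c̄ = (13 + 15 + 21 + 20 + 13 + 12 + 22 + 14 + 11 + 13 + 11 + 17 + 10 + 12 + 24 + 16 + 21) / 17 = 265 / 17 = 15.5882
UCL = c̄ + 3√c̄ = 15.5882 + 3 × √15.5882 = 15.5882 + 3 × 3.9482 = 27.4328

27.43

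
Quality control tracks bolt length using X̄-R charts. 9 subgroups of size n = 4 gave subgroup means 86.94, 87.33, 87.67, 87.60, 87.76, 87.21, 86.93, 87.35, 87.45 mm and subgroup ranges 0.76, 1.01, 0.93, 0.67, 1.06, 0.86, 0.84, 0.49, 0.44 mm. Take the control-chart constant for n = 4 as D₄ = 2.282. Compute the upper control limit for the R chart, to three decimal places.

1.790

R̄ = (0.76 + 1.01 + 0.93 + 0.67 + 1.06 + 0.86 + 0.84 + 0.49 + 0.44) / 9 = 7.0600 / 9 = 0.7844
UCL_R = D₄·R̄ = 2.282 × 0.7844 = 1.7901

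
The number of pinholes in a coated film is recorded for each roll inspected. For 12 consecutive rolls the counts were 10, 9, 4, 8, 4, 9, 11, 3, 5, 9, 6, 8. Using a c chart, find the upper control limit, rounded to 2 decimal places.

15.20

c̄ = (10 + 9 + 4 + 8 + 4 + 9 + 11 + 3 + 5 + 9 + 6 + 8) / 12 = 86 / 12 = 7.1667
UCL = c̄ + 3√c̄ = 7.1667 + 3 × √7.1667 = 7.1667 + 3 × 2.6771 = 15.1979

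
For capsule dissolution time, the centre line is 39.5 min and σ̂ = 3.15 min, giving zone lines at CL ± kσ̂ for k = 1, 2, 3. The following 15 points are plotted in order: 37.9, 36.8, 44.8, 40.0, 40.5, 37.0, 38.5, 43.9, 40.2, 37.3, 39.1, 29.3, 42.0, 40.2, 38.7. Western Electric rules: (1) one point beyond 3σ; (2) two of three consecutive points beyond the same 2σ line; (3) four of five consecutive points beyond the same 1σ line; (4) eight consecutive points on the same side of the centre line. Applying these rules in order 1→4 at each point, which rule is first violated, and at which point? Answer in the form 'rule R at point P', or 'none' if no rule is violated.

rule 1 at point 12

Zone of each point (C = within 1σ̂, B = 1σ̂–2σ̂, A = 2σ̂–3σ̂, * = beyond 3σ̂; sign = side of CL): 1:-C, 2:-C, 3:+B, 4:+C, 5:+C, 6:-C, 7:-C, 8:+B, 9:+C, 10:-C, 11:-C, 12:-*, 13:+C, 14:+C, 15:-C
Rule 1 (one point beyond the 3σ limits) is satisfied at point 12.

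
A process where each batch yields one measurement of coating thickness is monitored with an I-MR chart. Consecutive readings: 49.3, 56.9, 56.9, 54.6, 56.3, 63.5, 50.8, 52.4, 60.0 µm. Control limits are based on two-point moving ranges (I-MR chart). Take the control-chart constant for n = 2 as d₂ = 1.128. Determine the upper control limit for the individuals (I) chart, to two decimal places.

X̄ = (49.3 + 56.9 + 56.9 + 54.6 + 56.3 + 63.5 + 50.8 + 52.4 + 60.0) / 9 = 55.6333
Moving ranges: 7.6, 0.0, 2.3, 1.7, 7.2, 12.7, 1.6, 7.6; M̄R̄ = 40.7000 / 8 = 5.0875
UCL = X̄ + 3·M̄R̄/d₂ = 55.6333 + 3 × 5.0875 / 1.128 = 69.1639

69.16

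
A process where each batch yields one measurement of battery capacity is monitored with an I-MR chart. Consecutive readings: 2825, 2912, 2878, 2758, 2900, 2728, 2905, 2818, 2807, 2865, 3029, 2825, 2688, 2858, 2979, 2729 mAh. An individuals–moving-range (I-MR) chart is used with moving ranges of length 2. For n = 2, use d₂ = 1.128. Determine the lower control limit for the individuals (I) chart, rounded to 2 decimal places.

X̄ = (2825 + 2912 + 2878 + 2758 + 2900 + 2728 + 2905 + 2818 + 2807 + 2865 + 3029 + 2825 + 2688 + 2858 + 2979 + 2729) / 16 = 2844.0000
Moving ranges: 87, 34, 120, 142, 172, 177, 87, 11, 58, 164, 204, 137, 170, 121, 250; M̄R̄ = 1934.0000 / 15 = 128.9333
LCL = X̄ − 3·M̄R̄/d₂ = 2844.0000 − 3 × 128.9333 / 1.128 = 2501.0922

2501.09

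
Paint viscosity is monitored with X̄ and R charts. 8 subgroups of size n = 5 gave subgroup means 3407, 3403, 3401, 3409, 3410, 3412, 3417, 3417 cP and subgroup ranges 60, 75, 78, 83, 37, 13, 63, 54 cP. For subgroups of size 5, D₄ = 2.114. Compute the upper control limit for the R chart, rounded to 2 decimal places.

R̄ = (60 + 75 + 78 + 83 + 37 + 13 + 63 + 54) / 8 = 463.0000 / 8 = 57.8750
UCL_R = D₄·R̄ = 2.114 × 57.8750 = 122.3477

122.35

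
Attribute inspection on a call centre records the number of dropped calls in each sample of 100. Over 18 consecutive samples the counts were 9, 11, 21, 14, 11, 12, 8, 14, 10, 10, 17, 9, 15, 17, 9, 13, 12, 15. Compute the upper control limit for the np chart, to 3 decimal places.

p̄ = Σdᵢ / (k·n) = 227 / (18 × 100) = 0.12611
UCL = np̄ + 3·√(np̄(1−p̄)) = 12.6111 + 3 × √(12.6111×0.87389) = 12.6111 + 3 × 3.3197 = 22.5703

22.570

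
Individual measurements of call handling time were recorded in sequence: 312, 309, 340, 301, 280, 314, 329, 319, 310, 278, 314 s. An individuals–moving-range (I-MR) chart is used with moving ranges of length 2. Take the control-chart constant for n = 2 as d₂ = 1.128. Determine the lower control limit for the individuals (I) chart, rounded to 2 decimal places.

248.47

X̄ = (312 + 309 + 340 + 301 + 280 + 314 + 329 + 319 + 310 + 278 + 314) / 11 = 309.6364
Moving ranges: 3, 31, 39, 21, 34, 15, 10, 9, 32, 36; M̄R̄ = 230.0000 / 10 = 23.0000
LCL = X̄ − 3·M̄R̄/d₂ = 309.6364 − 3 × 23.0000 / 1.128 = 248.4662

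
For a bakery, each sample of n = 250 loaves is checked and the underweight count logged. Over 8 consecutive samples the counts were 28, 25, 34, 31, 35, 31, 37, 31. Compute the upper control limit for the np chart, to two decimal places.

p̄ = Σdᵢ / (k·n) = 252 / (8 × 250) = 0.12600
UCL = np̄ + 3·√(np̄(1−p̄)) = 31.5000 + 3 × √(31.5000×0.87400) = 31.5000 + 3 × 5.2470 = 47.2410

47.24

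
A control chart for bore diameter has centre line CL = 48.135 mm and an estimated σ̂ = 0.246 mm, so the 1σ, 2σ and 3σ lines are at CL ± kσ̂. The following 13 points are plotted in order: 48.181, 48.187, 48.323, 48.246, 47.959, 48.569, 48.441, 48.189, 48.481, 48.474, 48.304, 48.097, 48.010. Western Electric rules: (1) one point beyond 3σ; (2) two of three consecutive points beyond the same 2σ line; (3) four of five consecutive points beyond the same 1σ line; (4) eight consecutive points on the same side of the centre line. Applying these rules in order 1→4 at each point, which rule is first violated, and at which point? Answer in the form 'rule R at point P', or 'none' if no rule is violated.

rule 3 at point 10

Zone of each point (C = within 1σ̂, B = 1σ̂–2σ̂, A = 2σ̂–3σ̂, * = beyond 3σ̂; sign = side of CL): 1:+C, 2:+C, 3:+C, 4:+C, 5:-C, 6:+B, 7:+B, 8:+C, 9:+B, 10:+B, 11:+C, 12:-C, 13:-C
Rule 3 (four of five consecutive points beyond the same 1σ limit) is satisfied at point 10.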